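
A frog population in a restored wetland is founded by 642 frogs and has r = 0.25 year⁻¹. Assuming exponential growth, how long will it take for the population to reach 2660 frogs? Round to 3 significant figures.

Set N₀·e^(rt) = 2660: e^(0.25·t) = 2660/642 = 4.1433.
0.25·t = ln(4.1433) = 1.4215, so t = 1.4215/0.25 = 5.686.

5.69 years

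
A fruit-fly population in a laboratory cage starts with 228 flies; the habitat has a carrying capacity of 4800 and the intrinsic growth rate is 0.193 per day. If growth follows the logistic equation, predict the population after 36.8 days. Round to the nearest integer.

A = (K − N₀)/N₀ = (4800 − 228)/228 = 20.053.
N(t) = K/(1 + A·e^(−rt)) = 4800/(1 + 20.053×e^(−0.193×36.8)).
e^(−7.102) = 0.00082313; denominator = 1 + 20.053×0.00082313 = 1.0165.
N = 4800/1.0165 = 4722.06.

4722 flies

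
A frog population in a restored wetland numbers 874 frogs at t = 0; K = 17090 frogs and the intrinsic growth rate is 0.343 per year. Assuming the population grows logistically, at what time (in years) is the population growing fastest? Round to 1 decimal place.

Logistic growth is fastest at N = K/2 = 8545.
A = (K − N₀)/N₀ = 18.554. Set K/(1 + A·e^(−rt)) = K/2 → A·e^(−rt) = 1.
e^(−0.343t) = 1/18.554 = 0.0538974, so t = ln(18.554)/0.343 = 2.9207/0.343 = 8.5151.

8.5 years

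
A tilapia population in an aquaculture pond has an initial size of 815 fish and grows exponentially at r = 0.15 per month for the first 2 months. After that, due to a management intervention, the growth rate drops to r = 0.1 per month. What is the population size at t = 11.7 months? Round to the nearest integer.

Phase 1: N(2) = 815·e^(0.15×2) = 815·e^0.3 = 1100.13.
Phase 2 runs for 11.7 − 2 = 9.7 months at r = 0.1.
N(11.7) = 1100.13·e^(0.1×9.7) = 1100.13·e^0.97 = 2902.09.

2902 fish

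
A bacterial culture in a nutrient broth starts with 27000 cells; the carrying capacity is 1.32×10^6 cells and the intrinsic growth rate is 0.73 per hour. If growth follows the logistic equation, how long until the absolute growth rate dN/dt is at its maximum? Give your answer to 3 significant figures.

Logistic growth is fastest at N = K/2 = 660000.
A = (K − N₀)/N₀ = 47.889. Set K/(1 + A·e^(−rt)) = K/2 → A·e^(−rt) = 1.
e^(−0.73t) = 1/47.889 = 0.0208817, so t = ln(47.889)/0.73 = 3.8689/0.73 = 5.2998.

5.30 hours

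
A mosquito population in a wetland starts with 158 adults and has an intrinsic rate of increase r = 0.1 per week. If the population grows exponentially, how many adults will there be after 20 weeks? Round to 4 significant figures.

N(t) = N₀·e^(rt) = 158 × e^(0.1×20) = 158 × e^2.
e^2 ≈ 7.3891, so N ≈ 158 × 7.3891 = 1167.47.

1167 adults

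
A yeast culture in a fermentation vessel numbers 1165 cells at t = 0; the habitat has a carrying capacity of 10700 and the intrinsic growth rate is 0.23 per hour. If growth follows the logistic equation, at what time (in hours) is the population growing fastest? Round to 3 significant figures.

9.14 hours

Logistic growth is fastest at N = K/2 = 5350.
A = (K − N₀)/N₀ = 8.1845. Set K/(1 + A·e^(−rt)) = K/2 → A·e^(−rt) = 1.
e^(−0.23t) = 1/8.1845 = 0.122181, so t = ln(8.1845)/0.23 = 2.1022/0.23 = 9.1402.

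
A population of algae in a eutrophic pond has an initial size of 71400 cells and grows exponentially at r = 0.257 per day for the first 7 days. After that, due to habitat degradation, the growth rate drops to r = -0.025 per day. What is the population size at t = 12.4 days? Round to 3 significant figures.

Phase 1: N(7) = 71400·e^(0.257×7) = 71400·e^1.799 = 431513.
Phase 2 runs for 12.4 − 7 = 5.4 days at r = -0.025.
N(12.4) = 431513·e^(-0.025×5.4) = 431513·e^-0.135 = 377020.

377000 cells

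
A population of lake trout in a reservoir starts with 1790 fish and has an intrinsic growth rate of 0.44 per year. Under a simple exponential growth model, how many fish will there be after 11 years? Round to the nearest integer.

226380 fish

N(t) = N₀·e^(rt) = 1790 × e^(0.44×11) = 1790 × e^4.84.
e^4.84 ≈ 126.47, so N ≈ 1790 × 126.47 = 226380.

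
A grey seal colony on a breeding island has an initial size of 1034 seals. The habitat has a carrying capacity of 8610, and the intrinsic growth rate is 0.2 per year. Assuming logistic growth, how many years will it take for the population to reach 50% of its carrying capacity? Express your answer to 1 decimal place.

A = (K − N₀)/N₀ = (8610 − 1034)/1034 = 7.3269.
Solve 8610/(1 + 7.3269·e^(−0.2t)) = 4305: 1 + 7.3269·e^(−0.2t) = 2, so e^(−0.2t) = 0.136484.
−0.2·t = ln(0.136484) = -1.9916, so t = 1.9916/0.2 = 9.9578.

10.0 years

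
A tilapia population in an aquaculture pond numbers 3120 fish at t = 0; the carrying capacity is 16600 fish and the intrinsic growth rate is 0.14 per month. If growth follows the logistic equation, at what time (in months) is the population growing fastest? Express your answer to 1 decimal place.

Logistic growth is fastest at N = K/2 = 8300.
A = (K − N₀)/N₀ = 4.3205. Set K/(1 + A·e^(−rt)) = K/2 → A·e^(−rt) = 1.
e^(−0.14t) = 1/4.3205 = 0.231454, so t = ln(4.3205)/0.14 = 1.4634/0.14 = 10.453.

10.5 months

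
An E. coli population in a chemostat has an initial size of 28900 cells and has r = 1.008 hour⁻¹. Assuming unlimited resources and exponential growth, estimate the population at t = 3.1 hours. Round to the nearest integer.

657629 cells

N(t) = N₀·e^(rt) = 28900 × e^(1.008×3.1) = 28900 × e^3.125.
e^3.125 ≈ 22.755, so N ≈ 28900 × 22.755 = 657629.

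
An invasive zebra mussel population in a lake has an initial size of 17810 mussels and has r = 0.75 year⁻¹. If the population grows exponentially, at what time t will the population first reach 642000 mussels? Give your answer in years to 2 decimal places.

4.78 years

Set N₀·e^(rt) = 642000: e^(0.75·t) = 642000/17810 = 36.047.
0.75·t = ln(36.047) = 3.5848, so t = 3.5848/0.75 = 4.7798.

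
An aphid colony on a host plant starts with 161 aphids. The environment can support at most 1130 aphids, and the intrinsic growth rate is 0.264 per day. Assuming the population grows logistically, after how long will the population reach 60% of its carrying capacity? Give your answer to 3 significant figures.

8.33 days

A = (K − N₀)/N₀ = (1130 − 161)/161 = 6.0186.
Solve 1130/(1 + 6.0186·e^(−0.264t)) = 678: 1 + 6.0186·e^(−0.264t) = 1.6667, so e^(−0.264t) = 0.110767.
−0.264·t = ln(0.110767) = -2.2003, so t = 2.2003/0.264 = 8.3346.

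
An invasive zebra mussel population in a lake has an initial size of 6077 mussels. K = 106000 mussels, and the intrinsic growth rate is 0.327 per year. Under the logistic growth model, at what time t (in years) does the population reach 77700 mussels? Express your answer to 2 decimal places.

A = (K − N₀)/N₀ = (106000 − 6077)/6077 = 16.443.
Solve 106000/(1 + 16.443·e^(−0.327t)) = 77700: 1 + 16.443·e^(−0.327t) = 1.3642, so e^(−0.327t) = 0.0221508.
−0.327·t = ln(0.0221508) = -3.8099, so t = 3.8099/0.327 = 11.651.

11.65 years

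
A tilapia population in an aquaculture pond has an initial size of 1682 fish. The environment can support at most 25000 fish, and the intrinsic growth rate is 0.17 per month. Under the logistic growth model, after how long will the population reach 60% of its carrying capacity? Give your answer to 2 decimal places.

A = (K − N₀)/N₀ = (25000 − 1682)/1682 = 13.863.
Solve 25000/(1 + 13.863·e^(−0.17t)) = 15000: 1 + 13.863·e^(−0.17t) = 1.6667, so e^(−0.17t) = 0.0480887.
−0.17·t = ln(0.0480887) = -3.0347, so t = 3.0347/0.17 = 17.851.

17.85 months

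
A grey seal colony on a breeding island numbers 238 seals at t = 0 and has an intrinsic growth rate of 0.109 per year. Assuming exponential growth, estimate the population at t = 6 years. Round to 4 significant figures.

N(t) = N₀·e^(rt) = 238 × e^(0.109×6) = 238 × e^0.654.
e^0.654 ≈ 1.9232, so N ≈ 238 × 1.9232 = 457.726.

457.7 seals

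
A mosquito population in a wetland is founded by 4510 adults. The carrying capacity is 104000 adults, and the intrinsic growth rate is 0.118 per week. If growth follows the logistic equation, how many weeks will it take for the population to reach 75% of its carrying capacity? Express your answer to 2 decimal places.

A = (K − N₀)/N₀ = (104000 − 4510)/4510 = 22.06.
Solve 104000/(1 + 22.06·e^(−0.118t)) = 78000: 1 + 22.06·e^(−0.118t) = 1.3333, so e^(−0.118t) = 0.0151104.
−0.118·t = ln(0.0151104) = -4.1924, so t = 4.1924/0.118 = 35.529.

35.53 weeks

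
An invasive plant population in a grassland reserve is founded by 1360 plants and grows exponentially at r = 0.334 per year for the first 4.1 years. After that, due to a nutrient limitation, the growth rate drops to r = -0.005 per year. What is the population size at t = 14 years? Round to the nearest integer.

Phase 1: N(4.1) = 1360·e^(0.334×4.1) = 1360·e^1.369 = 5348.87.
Phase 2 runs for 14 − 4.1 = 9.9 years at r = -0.005.
N(14) = 5348.87·e^(-0.005×9.9) = 5348.87·e^-0.0495 = 5090.54.

5091 plants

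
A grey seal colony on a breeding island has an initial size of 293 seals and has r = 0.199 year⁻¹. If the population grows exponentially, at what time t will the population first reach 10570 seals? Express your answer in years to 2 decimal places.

18.02 years

Set N₀·e^(rt) = 10570: e^(0.199·t) = 10570/293 = 36.075.
0.199·t = ln(36.075) = 3.5856, so t = 3.5856/0.199 = 18.018.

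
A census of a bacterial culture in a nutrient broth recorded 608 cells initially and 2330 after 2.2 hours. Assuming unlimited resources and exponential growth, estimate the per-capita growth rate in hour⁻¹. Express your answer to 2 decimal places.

0.61 per hour

From N(t) = N₀·e^(rt): e^(r·2.2) = 2330/608 = 3.8322.
r·2.2 = ln(3.8322) = 1.3434, so r = 1.3434/2.2 = 0.61066.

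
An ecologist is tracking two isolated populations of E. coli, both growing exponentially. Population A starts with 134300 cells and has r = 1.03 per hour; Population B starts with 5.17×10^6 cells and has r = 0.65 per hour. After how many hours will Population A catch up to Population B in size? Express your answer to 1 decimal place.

Set 134300·e^(1.03t) = 5.17×10^6·e^(0.65t).
e^((1.03 − 0.65)t) = 5.17×10^6/134300 → e^(0.38·t) = 38.496.
0.38·t = ln(38.496) = 3.6506, so t = 3.6506/0.38 = 9.6067.

9.6 hours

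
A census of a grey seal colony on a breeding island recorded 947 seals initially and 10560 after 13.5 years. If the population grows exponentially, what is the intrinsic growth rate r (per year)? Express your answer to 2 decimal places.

0.18 per year

From N(t) = N₀·e^(rt): e^(r·13.5) = 10560/947 = 11.151.
r·13.5 = ln(11.151) = 2.4115, so r = 2.4115/13.5 = 0.17863.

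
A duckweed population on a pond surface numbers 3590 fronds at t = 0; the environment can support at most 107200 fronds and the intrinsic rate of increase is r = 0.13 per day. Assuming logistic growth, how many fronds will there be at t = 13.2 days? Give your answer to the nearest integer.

17322 fronds

A = (K − N₀)/N₀ = (107200 − 3590)/3590 = 28.861.
N(t) = K/(1 + A·e^(−rt)) = 107200/(1 + 28.861×e^(−0.13×13.2)).
e^(−1.716) = 0.17978; denominator = 1 + 28.861×0.17978 = 6.1887.
N = 107200/6.1887 = 17321.9.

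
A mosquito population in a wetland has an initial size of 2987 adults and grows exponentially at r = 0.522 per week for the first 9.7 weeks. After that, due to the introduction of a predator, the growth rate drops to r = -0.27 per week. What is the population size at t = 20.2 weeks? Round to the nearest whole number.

27734 adults

Phase 1: N(9.7) = 2987·e^(0.522×9.7) = 2987·e^5.063 = 472326.
Phase 2 runs for 20.2 − 9.7 = 10.5 weeks at r = -0.27.
N(20.2) = 472326·e^(-0.27×10.5) = 472326·e^-2.835 = 27734.3.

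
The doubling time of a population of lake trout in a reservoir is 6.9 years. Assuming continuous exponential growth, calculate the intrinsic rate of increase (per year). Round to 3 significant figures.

0.100 per year

r = ln(2)/t_d = 0.6931/6.9 = 0.10046.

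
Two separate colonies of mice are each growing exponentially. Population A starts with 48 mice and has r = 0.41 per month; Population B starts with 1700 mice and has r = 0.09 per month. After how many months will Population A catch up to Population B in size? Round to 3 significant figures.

11.1 months

Set 48·e^(0.41t) = 1700·e^(0.09t).
e^((0.41 − 0.09)t) = 1700/48 → e^(0.32·t) = 35.417.
0.32·t = ln(35.417) = 3.5672, so t = 3.5672/0.32 = 11.147.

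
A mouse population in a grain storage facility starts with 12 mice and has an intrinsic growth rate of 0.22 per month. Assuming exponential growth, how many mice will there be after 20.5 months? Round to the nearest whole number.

N(t) = N₀·e^(rt) = 12 × e^(0.22×20.5) = 12 × e^4.51.
e^4.51 ≈ 90.922, so N ≈ 12 × 90.922 = 1091.06.

1091 mice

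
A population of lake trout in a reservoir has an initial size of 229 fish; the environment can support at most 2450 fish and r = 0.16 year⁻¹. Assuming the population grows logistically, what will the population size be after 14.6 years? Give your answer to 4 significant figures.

1264 fish

A = (K − N₀)/N₀ = (2450 − 229)/229 = 9.6987.
N(t) = K/(1 + A·e^(−rt)) = 2450/(1 + 9.6987×e^(−0.16×14.6)).
e^(−2.336) = 0.096714; denominator = 1 + 9.6987×0.096714 = 1.938.
N = 2450/1.938 = 1264.19.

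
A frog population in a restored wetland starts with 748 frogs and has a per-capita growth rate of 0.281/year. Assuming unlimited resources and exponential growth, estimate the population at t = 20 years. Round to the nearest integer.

N(t) = N₀·e^(rt) = 748 × e^(0.281×20) = 748 × e^5.62.
e^5.62 ≈ 275.89, so N ≈ 748 × 275.89 = 206365.

206365 frogs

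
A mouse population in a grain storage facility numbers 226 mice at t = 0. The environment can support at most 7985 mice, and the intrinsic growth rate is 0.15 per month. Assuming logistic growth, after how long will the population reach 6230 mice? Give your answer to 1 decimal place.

32.0 months

A = (K − N₀)/N₀ = (7985 − 226)/226 = 34.332.
Solve 7985/(1 + 34.332·e^(−0.15t)) = 6230: 1 + 34.332·e^(−0.15t) = 1.2817, so e^(−0.15t) = 0.00820525.
−0.15·t = ln(0.00820525) = -4.803, so t = 4.803/0.15 = 32.02.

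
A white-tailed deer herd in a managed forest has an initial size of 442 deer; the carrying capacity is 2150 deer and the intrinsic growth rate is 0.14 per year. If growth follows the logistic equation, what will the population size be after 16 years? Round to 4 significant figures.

A = (K − N₀)/N₀ = (2150 − 442)/442 = 3.8643.
N(t) = K/(1 + A·e^(−rt)) = 2150/(1 + 3.8643×e^(−0.14×16)).
e^(−2.24) = 0.10646; denominator = 1 + 3.8643×0.10646 = 1.4114.
N = 2150/1.4114 = 1523.33.

1523 deer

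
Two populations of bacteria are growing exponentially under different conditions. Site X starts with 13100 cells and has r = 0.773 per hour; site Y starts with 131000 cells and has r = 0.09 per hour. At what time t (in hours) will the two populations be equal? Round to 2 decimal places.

3.37 hours

Set 13100·e^(0.773t) = 131000·e^(0.09t).
e^((0.773 − 0.09)t) = 131000/13100 → e^(0.683·t) = 10.
0.683·t = ln(10) = 2.3026, so t = 2.3026/0.683 = 3.3713.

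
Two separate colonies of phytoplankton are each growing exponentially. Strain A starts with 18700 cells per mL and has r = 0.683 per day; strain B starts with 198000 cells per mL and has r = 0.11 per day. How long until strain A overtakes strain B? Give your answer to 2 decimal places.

Set 18700·e^(0.683t) = 198000·e^(0.11t).
e^((0.683 − 0.11)t) = 198000/18700 → e^(0.573·t) = 10.588.
0.573·t = ln(10.588) = 2.3597, so t = 2.3597/0.573 = 4.1182.

4.12 days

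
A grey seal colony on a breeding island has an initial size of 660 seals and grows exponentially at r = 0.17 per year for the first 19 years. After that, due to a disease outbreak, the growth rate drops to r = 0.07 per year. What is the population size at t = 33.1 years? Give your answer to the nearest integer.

Phase 1: N(19) = 660·e^(0.17×19) = 660·e^3.23 = 16684.6.
Phase 2 runs for 33.1 − 19 = 14.1 years at r = 0.07.
N(33.1) = 16684.6·e^(0.07×14.1) = 16684.6·e^0.987 = 44767.6.

44768 seals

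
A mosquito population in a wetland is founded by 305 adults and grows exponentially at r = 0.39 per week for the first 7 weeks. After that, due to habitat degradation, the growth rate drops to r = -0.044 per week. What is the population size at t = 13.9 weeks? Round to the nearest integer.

3452 adults

Phase 1: N(7) = 305·e^(0.39×7) = 305·e^2.73 = 4676.53.
Phase 2 runs for 13.9 − 7 = 6.9 weeks at r = -0.044.
N(13.9) = 4676.53·e^(-0.044×6.9) = 4676.53·e^-0.3036 = 3452.01.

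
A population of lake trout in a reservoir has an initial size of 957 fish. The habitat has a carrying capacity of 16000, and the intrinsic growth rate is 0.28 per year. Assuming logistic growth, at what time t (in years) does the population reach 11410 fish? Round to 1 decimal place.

A = (K − N₀)/N₀ = (16000 − 957)/957 = 15.719.
Solve 16000/(1 + 15.719·e^(−0.28t)) = 11410: 1 + 15.719·e^(−0.28t) = 1.4023, so e^(−0.28t) = 0.025592.
−0.28·t = ln(0.025592) = -3.6655, so t = 3.6655/0.28 = 13.091.

13.1 years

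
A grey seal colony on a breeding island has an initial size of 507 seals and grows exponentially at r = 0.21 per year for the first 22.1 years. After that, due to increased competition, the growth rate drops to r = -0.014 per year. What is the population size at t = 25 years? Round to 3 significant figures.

50500 seals

Phase 1: N(22.1) = 507·e^(0.21×22.1) = 507·e^4.641 = 52549.5.
Phase 2 runs for 25 − 22.1 = 2.9 years at r = -0.014.
N(25) = 52549.5·e^(-0.014×2.9) = 52549.5·e^-0.0406 = 50458.7.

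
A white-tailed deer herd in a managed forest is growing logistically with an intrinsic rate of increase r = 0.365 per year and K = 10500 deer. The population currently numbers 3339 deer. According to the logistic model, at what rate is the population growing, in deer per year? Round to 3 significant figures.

831 deer per year

dN/dt = rN(1 − N/K) = 0.365 × 3339 × (1 − 3339/10500).
1 − 3339/10500 = 0.682; dN/dt = 0.365 × 3339 × 0.682 = 831.18.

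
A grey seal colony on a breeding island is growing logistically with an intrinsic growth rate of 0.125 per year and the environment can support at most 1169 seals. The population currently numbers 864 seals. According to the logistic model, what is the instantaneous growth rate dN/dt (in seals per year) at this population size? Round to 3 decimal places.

28.178 seals per year

dN/dt = rN(1 − N/K) = 0.125 × 864 × (1 − 864/1169).
1 − 864/1169 = 0.26091; dN/dt = 0.125 × 864 × 0.26091 = 28.178.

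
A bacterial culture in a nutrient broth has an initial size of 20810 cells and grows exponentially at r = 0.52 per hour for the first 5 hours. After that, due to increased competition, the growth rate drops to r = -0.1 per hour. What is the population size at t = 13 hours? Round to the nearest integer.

Phase 1: N(5) = 20810·e^(0.52×5) = 20810·e^2.6 = 280180.
Phase 2 runs for 13 − 5 = 8 hours at r = -0.1.
N(13) = 280180·e^(-0.1×8) = 280180·e^-0.8 = 125893.

125893 cells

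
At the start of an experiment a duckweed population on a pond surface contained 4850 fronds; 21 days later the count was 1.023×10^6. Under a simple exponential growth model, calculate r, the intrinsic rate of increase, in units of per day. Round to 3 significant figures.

From N(t) = N₀·e^(rt): e^(r·21) = 1.023×10^6/4850 = 210.93.
r·21 = ln(210.93) = 5.3515, so r = 5.3515/21 = 0.25483.

0.255 per day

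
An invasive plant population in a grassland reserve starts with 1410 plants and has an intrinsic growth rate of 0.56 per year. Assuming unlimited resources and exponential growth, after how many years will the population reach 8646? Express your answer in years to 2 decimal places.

3.24 years

Set N₀·e^(rt) = 8646: e^(0.56·t) = 8646/1410 = 6.1319.
0.56·t = ln(6.1319) = 1.8135, so t = 1.8135/0.56 = 3.2384.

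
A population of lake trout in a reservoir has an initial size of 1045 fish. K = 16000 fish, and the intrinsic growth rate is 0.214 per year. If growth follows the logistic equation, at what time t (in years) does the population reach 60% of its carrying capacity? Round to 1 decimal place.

14.3 years

A = (K − N₀)/N₀ = (16000 − 1045)/1045 = 14.311.
Solve 16000/(1 + 14.311·e^(−0.214t)) = 9600: 1 + 14.311·e^(−0.214t) = 1.6667, so e^(−0.214t) = 0.0465842.
−0.214·t = ln(0.0465842) = -3.0665, so t = 3.0665/0.214 = 14.329.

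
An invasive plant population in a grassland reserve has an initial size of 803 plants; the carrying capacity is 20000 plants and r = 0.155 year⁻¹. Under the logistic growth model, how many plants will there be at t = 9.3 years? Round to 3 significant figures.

A = (K − N₀)/N₀ = (20000 − 803)/803 = 23.907.
N(t) = K/(1 + A·e^(−rt)) = 20000/(1 + 23.907×e^(−0.155×9.3)).
e^(−1.442) = 0.23657; denominator = 1 + 23.907×0.23657 = 6.6556.
N = 20000/6.6556 = 3004.97.

3000 plants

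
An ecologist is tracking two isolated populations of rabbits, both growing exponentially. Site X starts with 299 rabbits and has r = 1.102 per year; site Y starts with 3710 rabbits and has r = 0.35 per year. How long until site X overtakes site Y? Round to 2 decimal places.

3.35 years

Set 299·e^(1.102t) = 3710·e^(0.35t).
e^((1.102 − 0.35)t) = 3710/299 → e^(0.752·t) = 12.408.
0.752·t = ln(12.408) = 2.5183, so t = 2.5183/0.752 = 3.3489.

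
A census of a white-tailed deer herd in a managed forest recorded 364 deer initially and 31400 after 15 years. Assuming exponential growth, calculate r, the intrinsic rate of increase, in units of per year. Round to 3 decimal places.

0.297 per year

From N(t) = N₀·e^(rt): e^(r·15) = 31400/364 = 86.264.
r·15 = ln(86.264) = 4.4574, so r = 4.4574/15 = 0.29716.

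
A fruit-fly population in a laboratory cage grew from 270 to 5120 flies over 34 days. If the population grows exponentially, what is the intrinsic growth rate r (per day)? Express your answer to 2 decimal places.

0.09 per day

From N(t) = N₀·e^(rt): e^(r·34) = 5120/270 = 18.963.
r·34 = ln(18.963) = 2.9425, so r = 2.9425/34 = 0.086544.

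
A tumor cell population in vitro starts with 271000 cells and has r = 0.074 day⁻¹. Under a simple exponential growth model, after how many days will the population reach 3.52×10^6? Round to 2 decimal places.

34.65 days

Set N₀·e^(rt) = 3.52×10^6: e^(0.074·t) = 3.52×10^6/271000 = 12.989.
0.074·t = ln(12.989) = 2.5641, so t = 2.5641/0.074 = 34.65.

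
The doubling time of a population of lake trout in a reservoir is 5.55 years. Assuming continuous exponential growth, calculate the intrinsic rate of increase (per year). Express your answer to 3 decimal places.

r = ln(2)/t_d = 0.6931/5.55 = 0.12489.

0.125 per year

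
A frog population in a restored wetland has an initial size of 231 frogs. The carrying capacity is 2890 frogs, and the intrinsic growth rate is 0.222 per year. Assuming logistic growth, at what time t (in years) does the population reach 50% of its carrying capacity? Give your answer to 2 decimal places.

A = (K − N₀)/N₀ = (2890 − 231)/231 = 11.511.
Solve 2890/(1 + 11.511·e^(−0.222t)) = 1445: 1 + 11.511·e^(−0.222t) = 2, so e^(−0.222t) = 0.0868748.
−0.222·t = ln(0.0868748) = -2.4433, so t = 2.4433/0.222 = 11.006.

11.01 years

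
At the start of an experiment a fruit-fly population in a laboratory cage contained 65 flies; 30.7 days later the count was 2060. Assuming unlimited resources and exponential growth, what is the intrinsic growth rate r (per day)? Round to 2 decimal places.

0.11 per day

From N(t) = N₀·e^(rt): e^(r·30.7) = 2060/65 = 31.692.
r·30.7 = ln(31.692) = 3.4561, so r = 3.4561/30.7 = 0.11258.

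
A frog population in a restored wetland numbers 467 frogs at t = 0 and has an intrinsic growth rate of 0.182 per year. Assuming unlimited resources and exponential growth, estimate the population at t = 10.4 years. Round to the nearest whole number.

N(t) = N₀·e^(rt) = 467 × e^(0.182×10.4) = 467 × e^1.893.
e^1.893 ≈ 6.6379, so N ≈ 467 × 6.6379 = 3099.91.

3100 frogs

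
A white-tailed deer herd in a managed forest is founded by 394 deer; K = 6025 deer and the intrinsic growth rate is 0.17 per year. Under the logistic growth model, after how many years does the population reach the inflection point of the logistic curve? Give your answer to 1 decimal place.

15.6 years

Logistic growth is fastest at N = K/2 = 3012.5.
A = (K − N₀)/N₀ = 14.292. Set K/(1 + A·e^(−rt)) = K/2 → A·e^(−rt) = 1.
e^(−0.17t) = 1/14.292 = 0.0699698, so t = ln(14.292)/0.17 = 2.6597/0.17 = 15.645.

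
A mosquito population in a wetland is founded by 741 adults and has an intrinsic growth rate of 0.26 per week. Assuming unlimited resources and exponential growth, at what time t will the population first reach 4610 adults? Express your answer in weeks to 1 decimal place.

7.0 weeks

Set N₀·e^(rt) = 4610: e^(0.26·t) = 4610/741 = 6.2213.
0.26·t = ln(6.2213) = 1.828, so t = 1.828/0.26 = 7.0307.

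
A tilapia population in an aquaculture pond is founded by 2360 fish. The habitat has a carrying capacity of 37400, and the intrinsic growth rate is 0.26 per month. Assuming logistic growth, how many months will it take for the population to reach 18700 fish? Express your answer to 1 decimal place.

A = (K − N₀)/N₀ = (37400 − 2360)/2360 = 14.847.
Solve 37400/(1 + 14.847·e^(−0.26t)) = 18700: 1 + 14.847·e^(−0.26t) = 2, so e^(−0.26t) = 0.0673516.
−0.26·t = ln(0.0673516) = -2.6978, so t = 2.6978/0.26 = 10.376.

10.4 months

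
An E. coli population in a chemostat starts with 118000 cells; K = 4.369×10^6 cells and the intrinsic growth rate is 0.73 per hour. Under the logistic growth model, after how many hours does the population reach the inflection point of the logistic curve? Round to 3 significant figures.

Logistic growth is fastest at N = K/2 = 2.1845×10^6.
A = (K − N₀)/N₀ = 36.025. Set K/(1 + A·e^(−rt)) = K/2 → A·e^(−rt) = 1.
e^(−0.73t) = 1/36.025 = 0.0277582, so t = ln(36.025)/0.73 = 3.5842/0.73 = 4.9099.

4.91 hours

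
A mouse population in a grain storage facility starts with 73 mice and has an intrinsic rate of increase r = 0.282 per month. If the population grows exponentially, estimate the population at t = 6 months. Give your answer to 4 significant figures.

396.4 mice

N(t) = N₀·e^(rt) = 73 × e^(0.282×6) = 73 × e^1.692.
e^1.692 ≈ 5.4303, so N ≈ 73 × 5.4303 = 396.414.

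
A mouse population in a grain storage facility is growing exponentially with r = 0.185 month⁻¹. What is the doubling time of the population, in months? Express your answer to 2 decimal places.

Doubling time t_d = ln(2)/r = 0.6931/0.185 = 3.7467.

3.75 months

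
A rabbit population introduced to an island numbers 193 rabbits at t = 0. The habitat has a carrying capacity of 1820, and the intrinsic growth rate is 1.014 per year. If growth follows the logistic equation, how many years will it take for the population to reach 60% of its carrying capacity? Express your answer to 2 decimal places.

2.50 years

A = (K − N₀)/N₀ = (1820 − 193)/193 = 8.4301.
Solve 1820/(1 + 8.4301·e^(−1.014t)) = 1092: 1 + 8.4301·e^(−1.014t) = 1.6667, so e^(−1.014t) = 0.0790822.
−1.014·t = ln(0.0790822) = -2.5373, so t = 2.5373/1.014 = 2.5022.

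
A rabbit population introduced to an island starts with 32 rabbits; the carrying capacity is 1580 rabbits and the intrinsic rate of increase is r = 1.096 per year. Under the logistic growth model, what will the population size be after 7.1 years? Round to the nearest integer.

A = (K − N₀)/N₀ = (1580 − 32)/32 = 48.375.
N(t) = K/(1 + A·e^(−rt)) = 1580/(1 + 48.375×e^(−1.096×7.1)).
e^(−7.782) = 0.00041734; denominator = 1 + 48.375×0.00041734 = 1.0202.
N = 1580/1.0202 = 1548.73.

1549 rabbits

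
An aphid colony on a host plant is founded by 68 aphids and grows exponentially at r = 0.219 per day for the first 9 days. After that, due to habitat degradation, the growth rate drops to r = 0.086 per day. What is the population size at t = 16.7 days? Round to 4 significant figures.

Phase 1: N(9) = 68·e^(0.219×9) = 68·e^1.971 = 488.094.
Phase 2 runs for 16.7 − 9 = 7.7 days at r = 0.086.
N(16.7) = 488.094·e^(0.086×7.7) = 488.094·e^0.6622 = 946.44.

946.4 aphids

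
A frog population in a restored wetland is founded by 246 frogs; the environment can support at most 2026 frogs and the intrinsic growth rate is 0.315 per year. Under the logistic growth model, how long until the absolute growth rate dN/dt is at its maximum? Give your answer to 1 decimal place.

Logistic growth is fastest at N = K/2 = 1013.
A = (K − N₀)/N₀ = 7.2358. Set K/(1 + A·e^(−rt)) = K/2 → A·e^(−rt) = 1.
e^(−0.315t) = 1/7.2358 = 0.138202, so t = ln(7.2358)/0.315 = 1.979/0.315 = 6.2827.

6.3 years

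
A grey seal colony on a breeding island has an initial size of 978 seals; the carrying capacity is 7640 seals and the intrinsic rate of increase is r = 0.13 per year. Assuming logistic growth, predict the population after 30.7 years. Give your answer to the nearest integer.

6786 seals

A = (K − N₀)/N₀ = (7640 − 978)/978 = 6.8119.
N(t) = K/(1 + A·e^(−rt)) = 7640/(1 + 6.8119×e^(−0.13×30.7)).
e^(−3.991) = 0.018481; denominator = 1 + 6.8119×0.018481 = 1.1259.
N = 7640/1.1259 = 6785.73.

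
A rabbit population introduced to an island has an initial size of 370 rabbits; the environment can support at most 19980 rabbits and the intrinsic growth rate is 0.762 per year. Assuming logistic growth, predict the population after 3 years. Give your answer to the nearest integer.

3127 rabbits

A = (K − N₀)/N₀ = (19980 − 370)/370 = 53.
N(t) = K/(1 + A·e^(−rt)) = 19980/(1 + 53×e^(−0.762×3)).
e^(−2.286) = 0.10167; denominator = 1 + 53×0.10167 = 6.3886.
N = 19980/6.3886 = 3127.43.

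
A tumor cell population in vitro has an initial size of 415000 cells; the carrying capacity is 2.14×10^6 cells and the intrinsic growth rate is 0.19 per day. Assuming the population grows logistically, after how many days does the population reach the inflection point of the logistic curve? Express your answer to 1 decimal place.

Logistic growth is fastest at N = K/2 = 1.07×10^6.
A = (K − N₀)/N₀ = 4.1566. Set K/(1 + A·e^(−rt)) = K/2 → A·e^(−rt) = 1.
e^(−0.19t) = 1/4.1566 = 0.24058, so t = ln(4.1566)/0.19 = 1.4247/0.19 = 7.4984.

7.5 days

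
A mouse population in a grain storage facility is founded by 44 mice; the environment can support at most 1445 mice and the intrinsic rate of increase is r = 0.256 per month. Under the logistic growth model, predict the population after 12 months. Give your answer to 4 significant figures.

A = (K − N₀)/N₀ = (1445 − 44)/44 = 31.841.
N(t) = K/(1 + A·e^(−rt)) = 1445/(1 + 31.841×e^(−0.256×12)).
e^(−3.072) = 0.046328; denominator = 1 + 31.841×0.046328 = 2.4751.
N = 1445/2.4751 = 583.806.

583.8 mice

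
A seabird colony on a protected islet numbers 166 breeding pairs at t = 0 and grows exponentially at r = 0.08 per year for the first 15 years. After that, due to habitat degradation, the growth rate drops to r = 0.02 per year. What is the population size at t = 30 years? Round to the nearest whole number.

744 breeding pairs

Phase 1: N(15) = 166·e^(0.08×15) = 166·e^1.2 = 551.139.
Phase 2 runs for 30 − 15 = 15 years at r = 0.02.
N(30) = 551.139·e^(0.02×15) = 551.139·e^0.3 = 743.96.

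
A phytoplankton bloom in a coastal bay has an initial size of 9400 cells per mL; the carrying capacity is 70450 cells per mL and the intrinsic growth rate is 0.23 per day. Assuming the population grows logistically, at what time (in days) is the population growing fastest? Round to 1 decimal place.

8.1 days

Logistic growth is fastest at N = K/2 = 35225.
A = (K − N₀)/N₀ = 6.4947. Set K/(1 + A·e^(−rt)) = K/2 → A·e^(−rt) = 1.
e^(−0.23t) = 1/6.4947 = 0.153972, so t = ln(6.4947)/0.23 = 1.871/0.23 = 8.1347.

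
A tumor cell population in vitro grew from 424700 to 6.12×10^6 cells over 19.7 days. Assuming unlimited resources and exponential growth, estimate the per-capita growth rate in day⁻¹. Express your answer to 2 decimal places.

From N(t) = N₀·e^(rt): e^(r·19.7) = 6.12×10^6/424700 = 14.41.
r·19.7 = ln(14.41) = 2.6679, so r = 2.6679/19.7 = 0.13543.

0.14 per day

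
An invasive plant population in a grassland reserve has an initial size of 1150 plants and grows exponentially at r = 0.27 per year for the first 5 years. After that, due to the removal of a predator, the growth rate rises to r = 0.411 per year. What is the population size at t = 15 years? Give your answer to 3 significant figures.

270000 plants

Phase 1: N(5) = 1150·e^(0.27×5) = 1150·e^1.35 = 4436.04.
Phase 2 runs for 15 − 5 = 10 years at r = 0.411.
N(15) = 4436.04·e^(0.411×10) = 4436.04·e^4.11 = 270362.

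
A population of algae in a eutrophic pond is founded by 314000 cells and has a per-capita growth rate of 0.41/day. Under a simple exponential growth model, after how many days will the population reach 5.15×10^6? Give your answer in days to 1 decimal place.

6.8 days

Set N₀·e^(rt) = 5.15×10^6: e^(0.41·t) = 5.15×10^6/314000 = 16.401.
0.41·t = ln(16.401) = 2.7974, so t = 2.7974/0.41 = 6.8228.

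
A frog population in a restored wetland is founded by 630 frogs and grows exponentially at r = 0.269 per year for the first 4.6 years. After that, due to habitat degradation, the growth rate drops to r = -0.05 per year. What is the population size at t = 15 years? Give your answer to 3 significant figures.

1290 frogs

Phase 1: N(4.6) = 630·e^(0.269×4.6) = 630·e^1.237 = 2171.38.
Phase 2 runs for 15 − 4.6 = 10.4 years at r = -0.05.
N(15) = 2171.38·e^(-0.05×10.4) = 2171.38·e^-0.52 = 1290.93.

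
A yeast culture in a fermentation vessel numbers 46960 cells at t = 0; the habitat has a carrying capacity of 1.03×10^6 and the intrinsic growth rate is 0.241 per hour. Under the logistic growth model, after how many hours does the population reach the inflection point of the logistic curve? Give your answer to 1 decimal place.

12.6 hours

Logistic growth is fastest at N = K/2 = 515000.
A = (K − N₀)/N₀ = 20.934. Set K/(1 + A·e^(−rt)) = K/2 → A·e^(−rt) = 1.
e^(−0.241t) = 1/20.934 = 0.0477702, so t = ln(20.934)/0.241 = 3.0414/0.241 = 12.62.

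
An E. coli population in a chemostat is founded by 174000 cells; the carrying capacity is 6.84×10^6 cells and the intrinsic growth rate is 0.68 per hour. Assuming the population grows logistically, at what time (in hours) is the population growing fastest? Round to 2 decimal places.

5.36 hours

Logistic growth is fastest at N = K/2 = 3.42×10^6.
A = (K − N₀)/N₀ = 38.31. Set K/(1 + A·e^(−rt)) = K/2 → A·e^(−rt) = 1.
e^(−0.68t) = 1/38.31 = 0.0261026, so t = ln(38.31)/0.68 = 3.6457/0.68 = 5.3614.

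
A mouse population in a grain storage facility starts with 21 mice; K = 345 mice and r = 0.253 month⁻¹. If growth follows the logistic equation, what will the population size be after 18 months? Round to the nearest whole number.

A = (K − N₀)/N₀ = (345 − 21)/21 = 15.429.
N(t) = K/(1 + A·e^(−rt)) = 345/(1 + 15.429×e^(−0.253×18)).
e^(−4.554) = 0.010525; denominator = 1 + 15.429×0.010525 = 1.1624.
N = 345/1.1624 = 296.803.

297 mice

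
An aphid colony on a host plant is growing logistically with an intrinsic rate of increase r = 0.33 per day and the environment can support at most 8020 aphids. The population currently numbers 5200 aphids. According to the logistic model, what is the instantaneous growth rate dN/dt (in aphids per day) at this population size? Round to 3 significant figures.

603 aphids per day

dN/dt = rN(1 − N/K) = 0.33 × 5200 × (1 − 5200/8020).
1 − 5200/8020 = 0.35162; dN/dt = 0.33 × 5200 × 0.35162 = 603.38.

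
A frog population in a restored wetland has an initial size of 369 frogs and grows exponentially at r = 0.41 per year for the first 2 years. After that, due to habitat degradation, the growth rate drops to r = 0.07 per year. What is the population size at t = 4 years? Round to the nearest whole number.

Phase 1: N(2) = 369·e^(0.41×2) = 369·e^0.82 = 837.814.
Phase 2 runs for 4 − 2 = 2 years at r = 0.07.
N(4) = 837.814·e^(0.07×2) = 837.814·e^0.14 = 963.716.

964 frogs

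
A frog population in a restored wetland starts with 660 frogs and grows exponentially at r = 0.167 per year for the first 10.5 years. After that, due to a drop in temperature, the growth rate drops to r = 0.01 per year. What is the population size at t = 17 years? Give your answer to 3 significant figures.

4070 frogs

Phase 1: N(10.5) = 660·e^(0.167×10.5) = 660·e^1.754 = 3811.35.
Phase 2 runs for 17 − 10.5 = 6.5 years at r = 0.01.
N(17) = 3811.35·e^(0.01×6.5) = 3811.35·e^0.065 = 4067.32.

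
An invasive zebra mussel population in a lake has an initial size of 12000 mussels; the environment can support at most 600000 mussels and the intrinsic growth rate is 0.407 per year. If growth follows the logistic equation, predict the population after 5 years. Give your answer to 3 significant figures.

81000 mussels

A = (K − N₀)/N₀ = (600000 − 12000)/12000 = 49.
N(t) = K/(1 + A·e^(−rt)) = 600000/(1 + 49×e^(−0.407×5)).
e^(−2.035) = 0.13068; denominator = 1 + 49×0.13068 = 7.4033.
N = 600000/7.4033 = 81044.5.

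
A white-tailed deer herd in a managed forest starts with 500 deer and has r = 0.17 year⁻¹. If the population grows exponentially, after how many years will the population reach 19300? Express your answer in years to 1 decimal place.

Set N₀·e^(rt) = 19300: e^(0.17·t) = 19300/500 = 38.6.
0.17·t = ln(38.6) = 3.6533, so t = 3.6533/0.17 = 21.49.

21.5 years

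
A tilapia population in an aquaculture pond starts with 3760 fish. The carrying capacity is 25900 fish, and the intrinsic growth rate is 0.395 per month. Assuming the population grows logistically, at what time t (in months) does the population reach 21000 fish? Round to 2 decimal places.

8.17 months

A = (K − N₀)/N₀ = (25900 − 3760)/3760 = 5.8883.
Solve 25900/(1 + 5.8883·e^(−0.395t)) = 21000: 1 + 5.8883·e^(−0.395t) = 1.2333, so e^(−0.395t) = 0.0396266.
−0.395·t = ln(0.0396266) = -3.2283, so t = 3.2283/0.395 = 8.1728.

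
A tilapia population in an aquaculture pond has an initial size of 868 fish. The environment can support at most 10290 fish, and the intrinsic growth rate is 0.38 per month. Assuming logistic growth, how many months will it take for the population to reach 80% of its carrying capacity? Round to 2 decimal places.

9.92 months

A = (K − N₀)/N₀ = (10290 − 868)/868 = 10.855.
Solve 10290/(1 + 10.855·e^(−0.38t)) = 8232: 1 + 10.855·e^(−0.38t) = 1.25, so e^(−0.38t) = 0.0230312.
−0.38·t = ln(0.0230312) = -3.7709, so t = 3.7709/0.38 = 9.9234.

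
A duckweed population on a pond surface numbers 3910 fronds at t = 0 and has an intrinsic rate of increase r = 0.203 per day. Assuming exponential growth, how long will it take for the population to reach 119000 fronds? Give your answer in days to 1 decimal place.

Set N₀·e^(rt) = 119000: e^(0.203·t) = 119000/3910 = 30.435.
0.203·t = ln(30.435) = 3.4156, so t = 3.4156/0.203 = 16.826.

16.8 days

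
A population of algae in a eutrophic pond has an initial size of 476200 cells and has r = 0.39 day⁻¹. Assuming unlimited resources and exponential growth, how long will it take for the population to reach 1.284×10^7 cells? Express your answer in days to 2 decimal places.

8.45 days

Set N₀·e^(rt) = 1.284×10^7: e^(0.39·t) = 1.284×10^7/476200 = 26.963.
0.39·t = ln(26.963) = 3.2945, so t = 3.2945/0.39 = 8.4474.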